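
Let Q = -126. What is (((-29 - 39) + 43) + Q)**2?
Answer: 22801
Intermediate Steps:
(((-29 - 39) + 43) + Q)**2 = (((-29 - 39) + 43) - 126)**2 = ((-68 + 43) - 126)**2 = (-25 - 126)**2 = (-151)**2 = 22801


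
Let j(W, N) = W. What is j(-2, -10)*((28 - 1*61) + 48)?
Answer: -30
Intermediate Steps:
j(-2, -10)*((28 - 1*61) + 48) = -2*((28 - 1*61) + 48) = -2*((28 - 61) + 48) = -2*(-33 + 48) = -2*15 = -30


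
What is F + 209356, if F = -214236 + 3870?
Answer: -1010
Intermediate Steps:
F = -210366
F + 209356 = -210366 + 209356 = -1010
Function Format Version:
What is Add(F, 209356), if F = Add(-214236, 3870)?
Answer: -1010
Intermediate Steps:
F = -210366
Add(F, 209356) = Add(-210366, 209356) = -1010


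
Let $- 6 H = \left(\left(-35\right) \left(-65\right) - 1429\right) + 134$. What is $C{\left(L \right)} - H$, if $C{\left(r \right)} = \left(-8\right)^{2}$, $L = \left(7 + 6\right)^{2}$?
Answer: $\frac{682}{3} \approx 227.33$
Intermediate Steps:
$H = - \frac{490}{3}$ ($H = - \frac{\left(\left(-35\right) \left(-65\right) - 1429\right) + 134}{6} = - \frac{\left(2275 - 1429\right) + 134}{6} = - \frac{846 + 134}{6} = \left(- \frac{1}{6}\right) 980 = - \frac{490}{3} \approx -163.33$)
$L = 169$ ($L = 13^{2} = 169$)
$C{\left(r \right)} = 64$
$C{\left(L \right)} - H = 64 - - \frac{490}{3} = 64 + \frac{490}{3} = \frac{682}{3}$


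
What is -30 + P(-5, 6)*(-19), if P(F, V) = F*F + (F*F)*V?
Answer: -3355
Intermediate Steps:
P(F, V) = F² + V*F² (P(F, V) = F² + F²*V = F² + V*F²)
-30 + P(-5, 6)*(-19) = -30 + ((-5)²*(1 + 6))*(-19) = -30 + (25*7)*(-19) = -30 + 175*(-19) = -30 - 3325 = -3355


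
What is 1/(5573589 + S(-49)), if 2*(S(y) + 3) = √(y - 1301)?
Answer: 3715724/20709907266489 - 5*I*√6/20709907266489 ≈ 1.7942e-7 - 5.9138e-13*I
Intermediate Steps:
S(y) = -3 + √(-1301 + y)/2 (S(y) = -3 + √(y - 1301)/2 = -3 + √(-1301 + y)/2)
1/(5573589 + S(-49)) = 1/(5573589 + (-3 + √(-1301 - 49)/2)) = 1/(5573589 + (-3 + √(-1350)/2)) = 1/(5573589 + (-3 + (15*I*√6)/2)) = 1/(5573589 + (-3 + 15*I*√6/2)) = 1/(5573586 + 15*I*√6/2)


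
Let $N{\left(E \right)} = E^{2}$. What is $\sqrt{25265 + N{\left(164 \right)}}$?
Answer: $\sqrt{52161} \approx 228.39$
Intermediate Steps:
$\sqrt{25265 + N{\left(164 \right)}} = \sqrt{25265 + 164^{2}} = \sqrt{25265 + 26896} = \sqrt{52161}$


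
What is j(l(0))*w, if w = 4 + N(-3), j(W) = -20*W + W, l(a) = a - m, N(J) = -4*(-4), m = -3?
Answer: -1140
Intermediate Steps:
N(J) = 16
l(a) = 3 + a (l(a) = a - 1*(-3) = a + 3 = 3 + a)
j(W) = -19*W
w = 20 (w = 4 + 16 = 20)
j(l(0))*w = -19*(3 + 0)*20 = -19*3*20 = -57*20 = -1140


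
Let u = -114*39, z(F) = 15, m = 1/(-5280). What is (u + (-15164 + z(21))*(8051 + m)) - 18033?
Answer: -644091756691/5280 ≈ -1.2199e+8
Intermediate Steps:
m = -1/5280 ≈ -0.00018939
u = -4446
(u + (-15164 + z(21))*(8051 + m)) - 18033 = (-4446 + (-15164 + 15)*(8051 - 1/5280)) - 18033 = (-4446 - 15149*42509279/5280) - 18033 = (-4446 - 643973067571/5280) - 18033 = -643996542451/5280 - 18033 = -644091756691/5280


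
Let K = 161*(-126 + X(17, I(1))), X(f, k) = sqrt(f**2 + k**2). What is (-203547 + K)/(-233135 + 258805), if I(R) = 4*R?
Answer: -223833/25670 + 161*sqrt(305)/25670 ≈ -8.6101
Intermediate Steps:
K = -20286 + 161*sqrt(305) (K = 161*(-126 + sqrt(17**2 + (4*1)**2)) = 161*(-126 + sqrt(289 + 4**2)) = 161*(-126 + sqrt(289 + 16)) = 161*(-126 + sqrt(305)) = -20286 + 161*sqrt(305) ≈ -17474.)
(-203547 + K)/(-233135 + 258805) = (-203547 + (-20286 + 161*sqrt(305)))/(-233135 + 258805) = (-223833 + 161*sqrt(305))/25670 = (-223833 + 161*sqrt(305))*(1/25670) = -223833/25670 + 161*sqrt(305)/25670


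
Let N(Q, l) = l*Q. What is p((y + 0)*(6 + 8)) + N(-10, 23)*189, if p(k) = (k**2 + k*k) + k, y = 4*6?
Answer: 182658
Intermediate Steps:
y = 24
N(Q, l) = Q*l
p(k) = k + 2*k**2 (p(k) = (k**2 + k**2) + k = 2*k**2 + k = k + 2*k**2)
p((y + 0)*(6 + 8)) + N(-10, 23)*189 = ((24 + 0)*(6 + 8))*(1 + 2*((24 + 0)*(6 + 8))) - 10*23*189 = (24*14)*(1 + 2*(24*14)) - 230*189 = 336*(1 + 2*336) - 43470 = 336*(1 + 672) - 43470 = 336*673 - 43470 = 226128 - 43470 = 182658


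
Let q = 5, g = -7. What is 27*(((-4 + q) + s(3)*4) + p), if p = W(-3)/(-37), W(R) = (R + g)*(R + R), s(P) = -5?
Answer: -20601/37 ≈ -556.78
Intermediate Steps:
W(R) = 2*R*(-7 + R) (W(R) = (R - 7)*(R + R) = (-7 + R)*(2*R) = 2*R*(-7 + R))
p = -60/37 (p = (2*(-3)*(-7 - 3))/(-37) = (2*(-3)*(-10))*(-1/37) = 60*(-1/37) = -60/37 ≈ -1.6216)
27*(((-4 + q) + s(3)*4) + p) = 27*(((-4 + 5) - 5*4) - 60/37) = 27*((1 - 20) - 60/37) = 27*(-19 - 60/37) = 27*(-763/37) = -20601/37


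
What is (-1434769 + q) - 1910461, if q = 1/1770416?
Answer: -5922448715679/1770416 ≈ -3.3452e+6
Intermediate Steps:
q = 1/1770416 ≈ 5.6484e-7
(-1434769 + q) - 1910461 = (-1434769 + 1/1770416) - 1910461 = -2540137993903/1770416 - 1910461 = -5922448715679/1770416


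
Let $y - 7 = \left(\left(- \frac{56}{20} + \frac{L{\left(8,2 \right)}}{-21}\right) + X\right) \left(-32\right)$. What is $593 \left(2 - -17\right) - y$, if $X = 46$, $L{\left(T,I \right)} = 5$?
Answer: $\frac{1326652}{105} \approx 12635.0$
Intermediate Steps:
$y = - \frac{143617}{105}$ ($y = 7 + \left(\left(- \frac{56}{20} + \frac{5}{-21}\right) + 46\right) \left(-32\right) = 7 + \left(\left(\left(-56\right) \frac{1}{20} + 5 \left(- \frac{1}{21}\right)\right) + 46\right) \left(-32\right) = 7 + \left(\left(- \frac{14}{5} - \frac{5}{21}\right) + 46\right) \left(-32\right) = 7 + \left(- \frac{319}{105} + 46\right) \left(-32\right) = 7 + \frac{4511}{105} \left(-32\right) = 7 - \frac{144352}{105} = - \frac{143617}{105} \approx -1367.8$)
$593 \left(2 - -17\right) - y = 593 \left(2 - -17\right) - - \frac{143617}{105} = 593 \left(2 + 17\right) + \frac{143617}{105} = 593 \cdot 19 + \frac{143617}{105} = 11267 + \frac{143617}{105} = \frac{1326652}{105}$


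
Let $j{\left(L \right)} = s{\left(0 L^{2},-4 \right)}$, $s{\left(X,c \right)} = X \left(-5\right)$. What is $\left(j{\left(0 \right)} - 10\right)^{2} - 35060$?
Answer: $-34960$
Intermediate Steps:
$s{\left(X,c \right)} = - 5 X$
$j{\left(L \right)} = 0$ ($j{\left(L \right)} = - 5 \cdot 0 L^{2} = \left(-5\right) 0 = 0$)
$\left(j{\left(0 \right)} - 10\right)^{2} - 35060 = \left(0 - 10\right)^{2} - 35060 = \left(-10\right)^{2} - 35060 = 100 - 35060 = -34960$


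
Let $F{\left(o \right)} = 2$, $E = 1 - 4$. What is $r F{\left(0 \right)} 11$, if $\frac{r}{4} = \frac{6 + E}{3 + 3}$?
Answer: $44$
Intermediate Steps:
$E = -3$ ($E = 1 - 4 = -3$)
$r = 2$ ($r = 4 \frac{6 - 3}{3 + 3} = 4 \cdot \frac{3}{6} = 4 \cdot 3 \cdot \frac{1}{6} = 4 \cdot \frac{1}{2} = 2$)
$r F{\left(0 \right)} 11 = 2 \cdot 2 \cdot 11 = 4 \cdot 11 = 44$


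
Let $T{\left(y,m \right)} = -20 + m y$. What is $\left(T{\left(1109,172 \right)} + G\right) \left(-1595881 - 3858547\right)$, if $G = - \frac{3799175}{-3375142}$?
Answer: $- \frac{1755610965623442914}{1687571} \approx -1.0403 \cdot 10^{12}$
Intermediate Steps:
$G = \frac{3799175}{3375142}$ ($G = \left(-3799175\right) \left(- \frac{1}{3375142}\right) = \frac{3799175}{3375142} \approx 1.1256$)
$\left(T{\left(1109,172 \right)} + G\right) \left(-1595881 - 3858547\right) = \left(\left(-20 + 172 \cdot 1109\right) + \frac{3799175}{3375142}\right) \left(-1595881 - 3858547\right) = \left(\left(-20 + 190748\right) + \frac{3799175}{3375142}\right) \left(-5454428\right) = \left(190728 + \frac{3799175}{3375142}\right) \left(-5454428\right) = \frac{643737882551}{3375142} \left(-5454428\right) = - \frac{1755610965623442914}{1687571}$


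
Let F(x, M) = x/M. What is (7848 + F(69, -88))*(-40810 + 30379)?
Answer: -7203179205/88 ≈ -8.1854e+7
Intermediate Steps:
(7848 + F(69, -88))*(-40810 + 30379) = (7848 + 69/(-88))*(-40810 + 30379) = (7848 + 69*(-1/88))*(-10431) = (7848 - 69/88)*(-10431) = (690555/88)*(-10431) = -7203179205/88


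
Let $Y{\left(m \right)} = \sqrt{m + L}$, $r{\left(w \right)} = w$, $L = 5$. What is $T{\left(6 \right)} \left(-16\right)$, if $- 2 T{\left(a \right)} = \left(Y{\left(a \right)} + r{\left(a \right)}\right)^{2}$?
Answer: $376 + 96 \sqrt{11} \approx 694.4$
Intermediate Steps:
$Y{\left(m \right)} = \sqrt{5 + m}$ ($Y{\left(m \right)} = \sqrt{m + 5} = \sqrt{5 + m}$)
$T{\left(a \right)} = - \frac{\left(a + \sqrt{5 + a}\right)^{2}}{2}$ ($T{\left(a \right)} = - \frac{\left(\sqrt{5 + a} + a\right)^{2}}{2} = - \frac{\left(a + \sqrt{5 + a}\right)^{2}}{2}$)
$T{\left(6 \right)} \left(-16\right) = - \frac{\left(6 + \sqrt{5 + 6}\right)^{2}}{2} \left(-16\right) = - \frac{\left(6 + \sqrt{11}\right)^{2}}{2} \left(-16\right) = 8 \left(6 + \sqrt{11}\right)^{2}$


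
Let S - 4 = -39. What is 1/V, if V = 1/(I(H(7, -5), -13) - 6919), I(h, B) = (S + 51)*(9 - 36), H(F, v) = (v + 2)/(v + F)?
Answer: -7351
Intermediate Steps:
S = -35 (S = 4 - 39 = -35)
H(F, v) = (2 + v)/(F + v)
I(h, B) = -432 (I(h, B) = (-35 + 51)*(9 - 36) = 16*(-27) = -432)
V = -1/7351 (V = 1/(-432 - 6919) = 1/(-7351) = -1/7351 ≈ -0.00013604)
1/V = 1/(-1/7351) = -7351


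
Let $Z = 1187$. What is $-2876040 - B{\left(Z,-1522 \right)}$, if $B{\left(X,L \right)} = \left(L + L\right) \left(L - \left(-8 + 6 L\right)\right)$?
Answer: $20313152$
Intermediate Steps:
$B{\left(X,L \right)} = 2 L \left(8 - 5 L\right)$ ($B{\left(X,L \right)} = 2 L \left(L - \left(-8 + 6 L\right)\right) = 2 L \left(8 - 5 L\right)$)
$-2876040 - B{\left(Z,-1522 \right)} = -2876040 - 2 \left(-1522\right) \left(8 - -7610\right) = -2876040 - 2 \left(-1522\right) \left(8 + 7610\right) = -2876040 - 2 \left(-1522\right) 7618 = -2876040 - -23189192 = -2876040 + 23189192 = 20313152$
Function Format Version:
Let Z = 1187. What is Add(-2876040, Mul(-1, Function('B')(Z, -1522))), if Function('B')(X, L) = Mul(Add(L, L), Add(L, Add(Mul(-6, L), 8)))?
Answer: 20313152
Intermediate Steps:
Function('B')(X, L) = Mul(2, L, Add(8, Mul(-5, L))) (Function('B')(X, L) = Mul(Mul(2, L), Add(L, Add(8, Mul(-6, L)))) = Mul(Mul(2, L), Add(8, Mul(-5, L))) = Mul(2, L, Add(8, Mul(-5, L))))
Add(-2876040, Mul(-1, Function('B')(Z, -1522))) = Add(-2876040, Mul(-1, Mul(2, -1522, Add(8, Mul(-5, -1522))))) = Add(-2876040, Mul(-1, Mul(2, -1522, Add(8, 7610)))) = Add(-2876040, Mul(-1, Mul(2, -1522, 7618))) = Add(-2876040, Mul(-1, -23189192)) = Add(-2876040, 23189192) = 20313152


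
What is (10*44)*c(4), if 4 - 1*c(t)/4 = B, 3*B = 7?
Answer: 8800/3 ≈ 2933.3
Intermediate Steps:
B = 7/3 (B = (⅓)*7 = 7/3 ≈ 2.3333)
c(t) = 20/3 (c(t) = 16 - 4*7/3 = 16 - 28/3 = 20/3)
(10*44)*c(4) = (10*44)*(20/3) = 440*(20/3) = 8800/3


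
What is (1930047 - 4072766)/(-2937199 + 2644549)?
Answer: 2142719/292650 ≈ 7.3218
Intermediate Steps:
(1930047 - 4072766)/(-2937199 + 2644549) = -2142719/(-292650) = -2142719*(-1/292650) = 2142719/292650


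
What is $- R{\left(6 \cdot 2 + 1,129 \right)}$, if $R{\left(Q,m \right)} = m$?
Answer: $-129$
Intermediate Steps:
$- R{\left(6 \cdot 2 + 1,129 \right)} = \left(-1\right) 129 = -129$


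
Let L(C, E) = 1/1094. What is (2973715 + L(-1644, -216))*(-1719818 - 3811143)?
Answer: -17993566854516771/1094 ≈ -1.6447e+13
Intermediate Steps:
L(C, E) = 1/1094
(2973715 + L(-1644, -216))*(-1719818 - 3811143) = (2973715 + 1/1094)*(-1719818 - 3811143) = (3253244211/1094)*(-5530961) = -17993566854516771/1094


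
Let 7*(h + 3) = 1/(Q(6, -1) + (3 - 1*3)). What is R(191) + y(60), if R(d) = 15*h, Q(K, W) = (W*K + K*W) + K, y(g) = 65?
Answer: 275/14 ≈ 19.643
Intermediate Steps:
Q(K, W) = K + 2*K*W (Q(K, W) = (K*W + K*W) + K = 2*K*W + K = K + 2*K*W)
h = -127/42 (h = -3 + 1/(7*(6*(1 + 2*(-1)) + (3 - 1*3))) = -3 + 1/(7*(6*(1 - 2) + (3 - 3))) = -3 + 1/(7*(6*(-1) + 0)) = -3 + 1/(7*(-6 + 0)) = -3 + (1/7)/(-6) = -3 + (1/7)*(-1/6) = -3 - 1/42 = -127/42 ≈ -3.0238)
R(d) = -635/14 (R(d) = 15*(-127/42) = -635/14)
R(191) + y(60) = -635/14 + 65 = 275/14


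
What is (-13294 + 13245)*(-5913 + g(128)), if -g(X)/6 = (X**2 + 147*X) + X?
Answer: 10676169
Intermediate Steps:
g(X) = -888*X - 6*X**2 (g(X) = -6*((X**2 + 147*X) + X) = -6*(X**2 + 148*X) = -888*X - 6*X**2)
(-13294 + 13245)*(-5913 + g(128)) = (-13294 + 13245)*(-5913 - 6*128*(148 + 128)) = -49*(-5913 - 6*128*276) = -49*(-5913 - 211968) = -49*(-217881) = 10676169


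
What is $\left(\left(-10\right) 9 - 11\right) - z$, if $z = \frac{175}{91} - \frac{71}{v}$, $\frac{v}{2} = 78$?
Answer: $- \frac{15985}{156} \approx -102.47$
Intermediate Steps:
$v = 156$ ($v = 2 \cdot 78 = 156$)
$z = \frac{229}{156}$ ($z = \frac{175}{91} - \frac{71}{156} = 175 \cdot \frac{1}{91} - \frac{71}{156} = \frac{25}{13} - \frac{71}{156} = \frac{229}{156} \approx 1.4679$)
$\left(\left(-10\right) 9 - 11\right) - z = \left(\left(-10\right) 9 - 11\right) - \frac{229}{156} = \left(-90 - 11\right) - \frac{229}{156} = -101 - \frac{229}{156} = - \frac{15985}{156}$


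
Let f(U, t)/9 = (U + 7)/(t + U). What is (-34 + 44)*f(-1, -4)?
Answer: -108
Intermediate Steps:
f(U, t) = 9*(7 + U)/(U + t) (f(U, t) = 9*((U + 7)/(t + U)) = 9*((7 + U)/(U + t)) = 9*(7 + U)/(U + t))
(-34 + 44)*f(-1, -4) = (-34 + 44)*(9*(7 - 1)/(-1 - 4)) = 10*(9*6/(-5)) = 10*(9*(-⅕)*6) = 10*(-54/5) = -108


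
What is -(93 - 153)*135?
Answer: 8100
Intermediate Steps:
-(93 - 153)*135 = -(-60)*135 = -1*(-8100) = 8100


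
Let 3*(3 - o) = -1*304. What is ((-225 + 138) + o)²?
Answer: 2704/9 ≈ 300.44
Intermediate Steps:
o = 313/3 (o = 3 - (-1)*304/3 = 3 - ⅓*(-304) = 3 + 304/3 = 313/3 ≈ 104.33)
((-225 + 138) + o)² = ((-225 + 138) + 313/3)² = (-87 + 313/3)² = (52/3)² = 2704/9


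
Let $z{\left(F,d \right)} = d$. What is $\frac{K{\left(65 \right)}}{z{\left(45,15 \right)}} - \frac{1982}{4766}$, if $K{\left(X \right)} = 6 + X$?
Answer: $\frac{154328}{35745} \approx 4.3175$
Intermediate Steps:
$\frac{K{\left(65 \right)}}{z{\left(45,15 \right)}} - \frac{1982}{4766} = \frac{6 + 65}{15} - \frac{1982}{4766} = 71 \cdot \frac{1}{15} - \frac{991}{2383} = \frac{71}{15} - \frac{991}{2383} = \frac{154328}{35745}$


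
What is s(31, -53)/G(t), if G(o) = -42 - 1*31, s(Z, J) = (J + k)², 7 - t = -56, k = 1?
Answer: -2704/73 ≈ -37.041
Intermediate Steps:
t = 63 (t = 7 - 1*(-56) = 7 + 56 = 63)
s(Z, J) = (1 + J)² (s(Z, J) = (J + 1)² = (1 + J)²)
G(o) = -73 (G(o) = -42 - 31 = -73)
s(31, -53)/G(t) = (1 - 53)²/(-73) = (-52)²*(-1/73) = 2704*(-1/73) = -2704/73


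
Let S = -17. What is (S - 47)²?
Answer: 4096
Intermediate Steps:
(S - 47)² = (-17 - 47)² = (-64)² = 4096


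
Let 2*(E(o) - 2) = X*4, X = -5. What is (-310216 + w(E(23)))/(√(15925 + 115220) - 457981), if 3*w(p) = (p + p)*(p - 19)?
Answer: 17750885579/26218308152 + 38759*√131145/26218308152 ≈ 0.67758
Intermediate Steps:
E(o) = -8 (E(o) = 2 + (-5*4)/2 = 2 + (½)*(-20) = 2 - 10 = -8)
w(p) = 2*p*(-19 + p)/3 (w(p) = ((p + p)*(p - 19))/3 = ((2*p)*(-19 + p))/3 = (2*p*(-19 + p))/3 = 2*p*(-19 + p)/3)
(-310216 + w(E(23)))/(√(15925 + 115220) - 457981) = (-310216 + (⅔)*(-8)*(-19 - 8))/(√(15925 + 115220) - 457981) = (-310216 + (⅔)*(-8)*(-27))/(√131145 - 457981) = (-310216 + 144)/(-457981 + √131145) = -310072/(-457981 + √131145)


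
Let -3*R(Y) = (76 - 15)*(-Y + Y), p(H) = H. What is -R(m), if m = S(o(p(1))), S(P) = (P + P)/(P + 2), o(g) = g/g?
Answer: 0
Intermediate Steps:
o(g) = 1
S(P) = 2*P/(2 + P) (S(P) = (2*P)/(2 + P) = 2*P/(2 + P))
m = ⅔ (m = 2*1/(2 + 1) = 2*1/3 = 2*1*(⅓) = ⅔ ≈ 0.66667)
R(Y) = 0 (R(Y) = -(76 - 15)*(-Y + Y)/3 = -61*0/3 = -⅓*0 = 0)
-R(m) = -1*0 = 0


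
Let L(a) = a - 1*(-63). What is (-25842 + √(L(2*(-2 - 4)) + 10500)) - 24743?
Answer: -50585 + √10551 ≈ -50482.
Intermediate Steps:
L(a) = 63 + a (L(a) = a + 63 = 63 + a)
(-25842 + √(L(2*(-2 - 4)) + 10500)) - 24743 = (-25842 + √((63 + 2*(-2 - 4)) + 10500)) - 24743 = (-25842 + √((63 + 2*(-6)) + 10500)) - 24743 = (-25842 + √((63 - 12) + 10500)) - 24743 = (-25842 + √(51 + 10500)) - 24743 = (-25842 + √10551) - 24743 = -50585 + √10551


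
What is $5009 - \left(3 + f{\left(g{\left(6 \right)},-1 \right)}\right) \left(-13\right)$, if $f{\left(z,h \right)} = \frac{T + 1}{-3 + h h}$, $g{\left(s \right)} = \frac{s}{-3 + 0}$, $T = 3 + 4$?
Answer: $4996$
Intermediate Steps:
$T = 7$
$g{\left(s \right)} = - \frac{s}{3}$ ($g{\left(s \right)} = \frac{s}{-3} = - \frac{s}{3}$)
$f{\left(z,h \right)} = \frac{8}{-3 + h^{2}}$ ($f{\left(z,h \right)} = \frac{7 + 1}{-3 + h h} = \frac{8}{-3 + h^{2}}$)
$5009 - \left(3 + f{\left(g{\left(6 \right)},-1 \right)}\right) \left(-13\right) = 5009 - \left(3 + \frac{8}{-3 + \left(-1\right)^{2}}\right) \left(-13\right) = 5009 - \left(3 + \frac{8}{-3 + 1}\right) \left(-13\right) = 5009 - \left(3 + \frac{8}{-2}\right) \left(-13\right) = 5009 - \left(3 + 8 \left(- \frac{1}{2}\right)\right) \left(-13\right) = 5009 - \left(3 - 4\right) \left(-13\right) = 5009 - \left(-1\right) \left(-13\right) = 5009 - 13 = 4996$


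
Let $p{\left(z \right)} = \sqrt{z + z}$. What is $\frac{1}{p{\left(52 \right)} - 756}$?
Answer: $- \frac{189}{142858} - \frac{\sqrt{26}}{285716} \approx -0.0013408$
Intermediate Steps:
$p{\left(z \right)} = \sqrt{2} \sqrt{z}$ ($p{\left(z \right)} = \sqrt{2 z} = \sqrt{2} \sqrt{z}$)
$\frac{1}{p{\left(52 \right)} - 756} = \frac{1}{\sqrt{2} \sqrt{52} - 756} = \frac{1}{\sqrt{2} \cdot 2 \sqrt{13} - 756} = \frac{1}{2 \sqrt{26} - 756} = \frac{1}{-756 + 2 \sqrt{26}}$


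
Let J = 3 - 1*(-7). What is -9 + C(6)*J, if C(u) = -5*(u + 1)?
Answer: -359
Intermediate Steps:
J = 10 (J = 3 + 7 = 10)
C(u) = -5 - 5*u (C(u) = -5*(1 + u) = -5 - 5*u)
-9 + C(6)*J = -9 + (-5 - 5*6)*10 = -9 + (-5 - 30)*10 = -9 - 35*10 = -9 - 350 = -359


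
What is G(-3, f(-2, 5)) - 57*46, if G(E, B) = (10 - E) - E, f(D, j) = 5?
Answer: -2606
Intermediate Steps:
G(E, B) = 10 - 2*E
G(-3, f(-2, 5)) - 57*46 = (10 - 2*(-3)) - 57*46 = (10 + 6) - 2622 = 16 - 2622 = -2606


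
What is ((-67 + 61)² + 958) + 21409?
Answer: 22403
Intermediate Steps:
((-67 + 61)² + 958) + 21409 = ((-6)² + 958) + 21409 = (36 + 958) + 21409 = 994 + 21409 = 22403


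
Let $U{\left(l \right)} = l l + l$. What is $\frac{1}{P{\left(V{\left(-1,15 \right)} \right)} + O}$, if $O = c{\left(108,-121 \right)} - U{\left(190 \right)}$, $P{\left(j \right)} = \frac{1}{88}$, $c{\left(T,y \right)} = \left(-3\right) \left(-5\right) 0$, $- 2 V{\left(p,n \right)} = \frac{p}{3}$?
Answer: $- \frac{88}{3193519} \approx -2.7556 \cdot 10^{-5}$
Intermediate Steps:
$V{\left(p,n \right)} = - \frac{p}{6}$ ($V{\left(p,n \right)} = - \frac{p \frac{1}{3}}{2} = - \frac{\frac{1}{3} p}{2} = - \frac{p}{6}$)
$c{\left(T,y \right)} = 0$ ($c{\left(T,y \right)} = 15 \cdot 0 = 0$)
$P{\left(j \right)} = \frac{1}{88}$
$U{\left(l \right)} = l + l^{2}$ ($U{\left(l \right)} = l^{2} + l = l + l^{2}$)
$O = -36290$ ($O = 0 - 190 \left(1 + 190\right) = 0 - 190 \cdot 191 = 0 - 36290 = -36290$)
$\frac{1}{P{\left(V{\left(-1,15 \right)} \right)} + O} = \frac{1}{\frac{1}{88} - 36290} = \frac{1}{- \frac{3193519}{88}} = - \frac{88}{3193519}$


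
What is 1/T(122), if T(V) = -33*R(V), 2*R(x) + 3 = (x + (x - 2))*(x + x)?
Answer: -2/1948485 ≈ -1.0264e-6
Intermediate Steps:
R(x) = -3/2 + x*(-2 + 2*x) (R(x) = -3/2 + ((x + (x - 2))*(x + x))/2 = -3/2 + ((x + (-2 + x))*(2*x))/2 = -3/2 + ((-2 + 2*x)*(2*x))/2 = -3/2 + (2*x*(-2 + 2*x))/2 = -3/2 + x*(-2 + 2*x))
T(V) = 99/2 - 66*V² + 66*V (T(V) = -33*(-3/2 - 2*V + 2*V²) = 99/2 - 66*V² + 66*V)
1/T(122) = 1/(99/2 - 66*122² + 66*122) = 1/(99/2 - 66*14884 + 8052) = 1/(99/2 - 982344 + 8052) = 1/(-1948485/2) = -2/1948485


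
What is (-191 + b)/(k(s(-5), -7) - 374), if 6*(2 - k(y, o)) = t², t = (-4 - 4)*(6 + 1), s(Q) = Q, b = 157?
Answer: 51/1342 ≈ 0.038003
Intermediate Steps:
t = -56 (t = -8*7 = -56)
k(y, o) = -1562/3 (k(y, o) = 2 - ⅙*(-56)² = 2 - ⅙*3136 = 2 - 1568/3 = -1562/3)
(-191 + b)/(k(s(-5), -7) - 374) = (-191 + 157)/(-1562/3 - 374) = -34/(-2684/3) = -34*(-3/2684) = 51/1342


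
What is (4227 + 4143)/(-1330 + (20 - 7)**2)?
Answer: -310/43 ≈ -7.2093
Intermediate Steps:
(4227 + 4143)/(-1330 + (20 - 7)**2) = 8370/(-1330 + 13**2) = 8370/(-1330 + 169) = 8370/(-1161) = 8370*(-1/1161) = -310/43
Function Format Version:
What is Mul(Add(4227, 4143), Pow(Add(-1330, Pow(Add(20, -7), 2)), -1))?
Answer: Rational(-310, 43) ≈ -7.2093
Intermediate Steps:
Mul(Add(4227, 4143), Pow(Add(-1330, Pow(Add(20, -7), 2)), -1)) = Mul(8370, Pow(Add(-1330, Pow(13, 2)), -1)) = Mul(8370, Pow(Add(-1330, 169), -1)) = Mul(8370, Pow(-1161, -1)) = Mul(8370, Rational(-1, 1161)) = Rational(-310, 43)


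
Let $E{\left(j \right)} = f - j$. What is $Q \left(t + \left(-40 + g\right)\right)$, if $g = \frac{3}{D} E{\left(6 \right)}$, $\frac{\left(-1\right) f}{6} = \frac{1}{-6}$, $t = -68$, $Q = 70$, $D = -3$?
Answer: $-7210$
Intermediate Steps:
$f = 1$ ($f = - \frac{6}{-6} = \left(-6\right) \left(- \frac{1}{6}\right) = 1$)
$E{\left(j \right)} = 1 - j$
$g = 5$ ($g = \frac{3}{-3} \left(1 - 6\right) = 3 \left(- \frac{1}{3}\right) \left(1 - 6\right) = \left(-1\right) \left(-5\right) = 5$)
$Q \left(t + \left(-40 + g\right)\right) = 70 \left(-68 + \left(-40 + 5\right)\right) = 70 \left(-68 - 35\right) = 70 \left(-103\right) = -7210$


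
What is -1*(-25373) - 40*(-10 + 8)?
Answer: 25453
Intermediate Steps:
-1*(-25373) - 40*(-10 + 8) = 25373 - 40*(-2) = 25373 - 4*(-20) = 25373 + 80 = 25453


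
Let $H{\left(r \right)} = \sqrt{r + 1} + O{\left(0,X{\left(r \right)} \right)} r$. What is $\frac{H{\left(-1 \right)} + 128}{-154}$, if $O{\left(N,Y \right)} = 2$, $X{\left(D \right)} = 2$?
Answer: $- \frac{9}{11} \approx -0.81818$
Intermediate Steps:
$H{\left(r \right)} = \sqrt{1 + r} + 2 r$ ($H{\left(r \right)} = \sqrt{r + 1} + 2 r = \sqrt{1 + r} + 2 r$)
$\frac{H{\left(-1 \right)} + 128}{-154} = \frac{\left(\sqrt{1 - 1} + 2 \left(-1\right)\right) + 128}{-154} = - \frac{\left(\sqrt{0} - 2\right) + 128}{154} = - \frac{\left(0 - 2\right) + 128}{154} = - \frac{-2 + 128}{154} = \left(- \frac{1}{154}\right) 126 = - \frac{9}{11}$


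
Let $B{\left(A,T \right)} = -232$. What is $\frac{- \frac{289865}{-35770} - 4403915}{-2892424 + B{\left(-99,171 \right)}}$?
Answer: $\frac{31505549937}{20694061024} \approx 1.5224$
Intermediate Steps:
$\frac{- \frac{289865}{-35770} - 4403915}{-2892424 + B{\left(-99,171 \right)}} = \frac{- \frac{289865}{-35770} - 4403915}{-2892424 - 232} = \frac{\left(-289865\right) \left(- \frac{1}{35770}\right) - 4403915}{-2892656} = \left(\frac{57973}{7154} - 4403915\right) \left(- \frac{1}{2892656}\right) = \left(- \frac{31505549937}{7154}\right) \left(- \frac{1}{2892656}\right) = \frac{31505549937}{20694061024}$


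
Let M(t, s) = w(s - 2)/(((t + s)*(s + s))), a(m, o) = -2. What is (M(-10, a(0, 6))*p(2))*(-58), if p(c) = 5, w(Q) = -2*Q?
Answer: -145/3 ≈ -48.333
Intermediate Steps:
M(t, s) = (4 - 2*s)/(2*s*(s + t)) (M(t, s) = (-2*(s - 2))/(((t + s)*(s + s))) = (-2*(-2 + s))/(((s + t)*(2*s))) = (4 - 2*s)/((2*s*(s + t))) = (4 - 2*s)*(1/(2*s*(s + t))) = (4 - 2*s)/(2*s*(s + t)))
(M(-10, a(0, 6))*p(2))*(-58) = (((2 - 1*(-2))/((-2)*(-2 - 10)))*5)*(-58) = (-1/2*(2 + 2)/(-12)*5)*(-58) = (-1/2*(-1/12)*4*5)*(-58) = ((1/6)*5)*(-58) = (5/6)*(-58) = -145/3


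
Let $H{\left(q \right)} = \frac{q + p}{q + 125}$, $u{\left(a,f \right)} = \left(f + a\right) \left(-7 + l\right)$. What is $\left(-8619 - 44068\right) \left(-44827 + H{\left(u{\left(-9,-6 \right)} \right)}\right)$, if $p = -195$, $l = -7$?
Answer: $\frac{158240451922}{67} \approx 2.3618 \cdot 10^{9}$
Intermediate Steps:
$u{\left(a,f \right)} = - 14 a - 14 f$ ($u{\left(a,f \right)} = \left(f + a\right) \left(-7 - 7\right) = \left(a + f\right) \left(-14\right) = - 14 a - 14 f$)
$H{\left(q \right)} = \frac{-195 + q}{125 + q}$ ($H{\left(q \right)} = \frac{q - 195}{q + 125} = \frac{-195 + q}{125 + q}$)
$\left(-8619 - 44068\right) \left(-44827 + H{\left(u{\left(-9,-6 \right)} \right)}\right) = \left(-8619 - 44068\right) \left(-44827 + \frac{-195 - -210}{125 - -210}\right) = - 52687 \left(-44827 + \frac{-195 + \left(126 + 84\right)}{125 + \left(126 + 84\right)}\right) = - 52687 \left(-44827 + \frac{-195 + 210}{125 + 210}\right) = - 52687 \left(-44827 + \frac{1}{335} \cdot 15\right) = - 52687 \left(-44827 + \frac{3}{67}\right) = \left(-52687\right) \left(- \frac{3003406}{67}\right) = \frac{158240451922}{67}$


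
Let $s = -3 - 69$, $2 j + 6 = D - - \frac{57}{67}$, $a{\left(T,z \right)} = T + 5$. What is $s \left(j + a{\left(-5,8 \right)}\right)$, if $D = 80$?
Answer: $- \frac{180540}{67} \approx -2694.6$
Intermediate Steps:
$a{\left(T,z \right)} = 5 + T$
$j = \frac{5015}{134}$ ($j = -3 + \frac{80 - - \frac{57}{67}}{2} = -3 + \frac{80 + \frac{57}{67}}{2} = -3 + \frac{1}{2} \cdot \frac{5417}{67} = -3 + \frac{5417}{134} = \frac{5015}{134} \approx 37.425$)
$s = -72$
$s \left(j + a{\left(-5,8 \right)}\right) = - 72 \left(\frac{5015}{134} + \left(5 - 5\right)\right) = - 72 \left(\frac{5015}{134} + 0\right) = \left(-72\right) \frac{5015}{134} = - \frac{180540}{67}$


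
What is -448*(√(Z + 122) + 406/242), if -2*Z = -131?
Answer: -90944/121 - 1120*√30 ≈ -6886.1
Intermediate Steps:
Z = 131/2 (Z = -½*(-131) = 131/2 ≈ 65.500)
-448*(√(Z + 122) + 406/242) = -448*(√(131/2 + 122) + 406/242) = -448*(√(375/2) + 406*(1/242)) = -448*(5*√30/2 + 203/121) = -448*(203/121 + 5*√30/2) = -90944/121 - 1120*√30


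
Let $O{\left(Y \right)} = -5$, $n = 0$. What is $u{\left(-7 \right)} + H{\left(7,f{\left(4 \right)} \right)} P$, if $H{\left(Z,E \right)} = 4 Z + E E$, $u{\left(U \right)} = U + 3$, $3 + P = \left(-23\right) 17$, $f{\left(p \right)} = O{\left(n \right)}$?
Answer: $-20886$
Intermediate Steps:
$f{\left(p \right)} = -5$
$P = -394$ ($P = -3 - 391 = -394$)
$u{\left(U \right)} = 3 + U$
$H{\left(Z,E \right)} = E^{2} + 4 Z$ ($H{\left(Z,E \right)} = 4 Z + E^{2} = E^{2} + 4 Z$)
$u{\left(-7 \right)} + H{\left(7,f{\left(4 \right)} \right)} P = \left(3 - 7\right) + \left(\left(-5\right)^{2} + 4 \cdot 7\right) \left(-394\right) = -4 + \left(25 + 28\right) \left(-394\right) = -4 + 53 \left(-394\right) = -4 - 20882 = -20886$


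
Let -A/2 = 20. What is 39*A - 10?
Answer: -1570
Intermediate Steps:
A = -40 (A = -2*20 = -40)
39*A - 10 = 39*(-40) - 10 = -1560 - 10 = -1570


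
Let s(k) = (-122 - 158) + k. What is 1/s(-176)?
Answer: -1/456 ≈ -0.0021930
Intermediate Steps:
s(k) = -280 + k
1/s(-176) = 1/(-280 - 176) = 1/(-456) = -1/456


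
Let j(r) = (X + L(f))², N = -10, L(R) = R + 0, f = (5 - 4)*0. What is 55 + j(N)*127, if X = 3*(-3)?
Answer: 10342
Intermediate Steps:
f = 0 (f = 1*0 = 0)
L(R) = R
X = -9
j(r) = 81 (j(r) = (-9 + 0)² = (-9)² = 81)
55 + j(N)*127 = 55 + 81*127 = 55 + 10287 = 10342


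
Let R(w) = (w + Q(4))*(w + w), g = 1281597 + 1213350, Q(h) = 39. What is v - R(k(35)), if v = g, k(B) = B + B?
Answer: 2479687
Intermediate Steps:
k(B) = 2*B
g = 2494947
v = 2494947
R(w) = 2*w*(39 + w) (R(w) = (w + 39)*(w + w) = (39 + w)*(2*w) = 2*w*(39 + w))
v - R(k(35)) = 2494947 - 2*2*35*(39 + 2*35) = 2494947 - 2*70*(39 + 70) = 2494947 - 2*70*109 = 2494947 - 1*15260 = 2494947 - 15260 = 2479687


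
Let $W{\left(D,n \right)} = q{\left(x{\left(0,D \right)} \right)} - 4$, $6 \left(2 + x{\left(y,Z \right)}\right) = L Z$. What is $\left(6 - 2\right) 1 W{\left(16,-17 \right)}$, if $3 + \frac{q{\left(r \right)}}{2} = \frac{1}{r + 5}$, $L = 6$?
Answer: $- \frac{752}{19} \approx -39.579$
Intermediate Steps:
$x{\left(y,Z \right)} = -2 + Z$ ($x{\left(y,Z \right)} = -2 + \frac{6 Z}{6} = -2 + Z$)
$q{\left(r \right)} = -6 + \frac{2}{5 + r}$ ($q{\left(r \right)} = -6 + \frac{2}{r + 5} = -6 + \frac{2}{5 + r}$)
$W{\left(D,n \right)} = -4 + \frac{2 \left(-8 - 3 D\right)}{3 + D}$ ($W{\left(D,n \right)} = \frac{2 \left(-14 - 3 \left(-2 + D\right)\right)}{5 + \left(-2 + D\right)} - 4 = \frac{2 \left(-14 - \left(-6 + 3 D\right)\right)}{3 + D} - 4 = \frac{2 \left(-8 - 3 D\right)}{3 + D} - 4 = -4 + \frac{2 \left(-8 - 3 D\right)}{3 + D}$)
$\left(6 - 2\right) 1 W{\left(16,-17 \right)} = \left(6 - 2\right) 1 \frac{2 \left(-14 - 80\right)}{3 + 16} = 4 \cdot 1 \frac{2 \left(-14 - 80\right)}{19} = 4 \cdot 2 \cdot \frac{1}{19} \left(-94\right) = 4 \left(- \frac{188}{19}\right) = - \frac{752}{19}$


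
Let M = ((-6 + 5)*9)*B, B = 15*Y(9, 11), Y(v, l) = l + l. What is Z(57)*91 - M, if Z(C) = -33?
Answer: -33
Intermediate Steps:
Y(v, l) = 2*l
B = 330 (B = 15*(2*11) = 15*22 = 330)
M = -2970 (M = ((-6 + 5)*9)*330 = -1*9*330 = -9*330 = -2970)
Z(57)*91 - M = -33*91 - 1*(-2970) = -3003 + 2970 = -33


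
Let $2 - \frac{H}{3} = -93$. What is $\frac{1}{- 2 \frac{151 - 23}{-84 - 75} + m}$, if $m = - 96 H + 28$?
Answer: $- \frac{159}{4345532} \approx -3.6589 \cdot 10^{-5}$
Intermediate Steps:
$H = 285$ ($H = 6 - -279 = 6 + 279 = 285$)
$m = -27332$ ($m = \left(-96\right) 285 + 28 = -27360 + 28 = -27332$)
$\frac{1}{- 2 \frac{151 - 23}{-84 - 75} + m} = \frac{1}{- 2 \frac{151 - 23}{-84 - 75} - 27332} = \frac{1}{- 2 \frac{128}{-159} - 27332} = \frac{1}{- 2 \cdot 128 \left(- \frac{1}{159}\right) - 27332} = \frac{1}{\left(-2\right) \left(- \frac{128}{159}\right) - 27332} = \frac{1}{\frac{256}{159} - 27332} = \frac{1}{- \frac{4345532}{159}} = - \frac{159}{4345532}$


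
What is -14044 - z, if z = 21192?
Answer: -35236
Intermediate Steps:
-14044 - z = -14044 - 1*21192 = -14044 - 21192 = -35236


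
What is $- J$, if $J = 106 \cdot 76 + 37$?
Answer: $-8093$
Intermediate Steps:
$J = 8093$ ($J = 8056 + 37 = 8093$)
$- J = \left(-1\right) 8093 = -8093$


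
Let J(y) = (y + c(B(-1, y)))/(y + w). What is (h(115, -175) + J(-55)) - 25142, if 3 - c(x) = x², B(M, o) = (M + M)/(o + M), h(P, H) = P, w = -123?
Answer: -3492527135/139552 ≈ -25027.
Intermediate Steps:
B(M, o) = 2*M/(M + o) (B(M, o) = (2*M)/(M + o) = 2*M/(M + o))
c(x) = 3 - x²
J(y) = (3 + y - 4/(-1 + y)²)/(-123 + y) (J(y) = (y + (3 - (2*(-1)/(-1 + y))²))/(y - 123) = (y + (3 - (-2/(-1 + y))²))/(-123 + y) = (y + (3 - 4/(-1 + y)²))/(-123 + y) = (3 + y - 4/(-1 + y)²)/(-123 + y))
(h(115, -175) + J(-55)) - 25142 = (115 + (-4 + (-1 - 55)²*(3 - 55))/((-1 - 55)²*(-123 - 55))) - 25142 = (115 + (-4 + (-56)²*(-52))/((-56)²*(-178))) - 25142 = (115 + (1/3136)*(-1/178)*(-4 + 3136*(-52))) - 25142 = (115 + (1/3136)*(-1/178)*(-4 - 163072)) - 25142 = (115 + (1/3136)*(-1/178)*(-163076)) - 25142 = (115 + 40769/139552) - 25142 = 16089249/139552 - 25142 = -3492527135/139552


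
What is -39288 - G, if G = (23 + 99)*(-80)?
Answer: -29528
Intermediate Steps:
G = -9760 (G = 122*(-80) = -9760)
-39288 - G = -39288 - 1*(-9760) = -39288 + 9760 = -29528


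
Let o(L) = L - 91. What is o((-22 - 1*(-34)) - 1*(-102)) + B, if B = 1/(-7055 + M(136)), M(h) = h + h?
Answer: 156008/6783 ≈ 23.000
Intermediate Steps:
M(h) = 2*h
o(L) = -91 + L
B = -1/6783 (B = 1/(-7055 + 2*136) = 1/(-7055 + 272) = 1/(-6783) = -1/6783 ≈ -0.00014743)
o((-22 - 1*(-34)) - 1*(-102)) + B = (-91 + ((-22 - 1*(-34)) - 1*(-102))) - 1/6783 = (-91 + ((-22 + 34) + 102)) - 1/6783 = (-91 + (12 + 102)) - 1/6783 = (-91 + 114) - 1/6783 = 23 - 1/6783 = 156008/6783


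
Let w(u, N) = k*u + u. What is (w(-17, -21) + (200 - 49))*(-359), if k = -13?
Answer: -127445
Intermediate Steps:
w(u, N) = -12*u (w(u, N) = -13*u + u = -12*u)
(w(-17, -21) + (200 - 49))*(-359) = (-12*(-17) + (200 - 49))*(-359) = (204 + 151)*(-359) = 355*(-359) = -127445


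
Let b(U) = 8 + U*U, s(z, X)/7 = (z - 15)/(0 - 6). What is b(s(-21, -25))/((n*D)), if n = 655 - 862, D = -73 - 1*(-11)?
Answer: 886/6417 ≈ 0.13807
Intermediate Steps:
D = -62 (D = -73 + 11 = -62)
n = -207
s(z, X) = 35/2 - 7*z/6 (s(z, X) = 7*((z - 15)/(0 - 6)) = 7*((-15 + z)/(-6)) = 7*((-15 + z)*(-⅙)) = 7*(5/2 - z/6) = 35/2 - 7*z/6)
b(U) = 8 + U²
b(s(-21, -25))/((n*D)) = (8 + (35/2 - 7/6*(-21))²)/((-207*(-62))) = (8 + (35/2 + 49/2)²)/12834 = (8 + 42²)*(1/12834) = (8 + 1764)*(1/12834) = 1772*(1/12834) = 886/6417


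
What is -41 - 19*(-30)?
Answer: 529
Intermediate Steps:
-41 - 19*(-30) = -41 + 570 = 529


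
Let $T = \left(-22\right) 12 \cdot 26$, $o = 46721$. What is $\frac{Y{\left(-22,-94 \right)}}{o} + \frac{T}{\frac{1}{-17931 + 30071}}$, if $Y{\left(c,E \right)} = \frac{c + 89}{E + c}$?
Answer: $- \frac{451612631458627}{5419636} \approx -8.3329 \cdot 10^{7}$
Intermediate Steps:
$Y{\left(c,E \right)} = \frac{89 + c}{E + c}$
$T = -6864$ ($T = \left(-264\right) 26 = -6864$)
$\frac{Y{\left(-22,-94 \right)}}{o} + \frac{T}{\frac{1}{-17931 + 30071}} = \frac{\frac{1}{-94 - 22} \left(89 - 22\right)}{46721} - \frac{6864}{\frac{1}{-17931 + 30071}} = \frac{1}{-116} \cdot 67 \cdot \frac{1}{46721} - \frac{6864}{\frac{1}{12140}} = \left(- \frac{1}{116}\right) 67 \cdot \frac{1}{46721} - 6864 \frac{1}{\frac{1}{12140}} = \left(- \frac{67}{116}\right) \frac{1}{46721} - 83328960 = - \frac{67}{5419636} - 83328960 = - \frac{451612631458627}{5419636}$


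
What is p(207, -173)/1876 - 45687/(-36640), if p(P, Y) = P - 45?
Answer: 22911123/17184160 ≈ 1.3333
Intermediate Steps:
p(P, Y) = -45 + P
p(207, -173)/1876 - 45687/(-36640) = (-45 + 207)/1876 - 45687/(-36640) = 162*(1/1876) - 45687*(-1/36640) = 81/938 + 45687/36640 = 22911123/17184160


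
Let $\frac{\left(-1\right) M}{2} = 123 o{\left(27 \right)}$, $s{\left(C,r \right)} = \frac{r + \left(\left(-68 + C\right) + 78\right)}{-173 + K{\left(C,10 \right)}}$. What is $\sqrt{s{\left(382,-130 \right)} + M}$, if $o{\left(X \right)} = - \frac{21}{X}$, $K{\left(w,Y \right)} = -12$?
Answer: $\frac{2 \sqrt{14624805}}{555} \approx 13.781$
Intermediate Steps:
$s{\left(C,r \right)} = - \frac{2}{37} - \frac{C}{185} - \frac{r}{185}$ ($s{\left(C,r \right)} = \frac{r + \left(\left(-68 + C\right) + 78\right)}{-173 - 12} = \frac{r + \left(10 + C\right)}{-185} = \left(10 + C + r\right) \left(- \frac{1}{185}\right) = - \frac{2}{37} - \frac{C}{185} - \frac{r}{185}$)
$M = \frac{574}{3}$ ($M = - 2 \cdot 123 \left(- \frac{21}{27}\right) = - 2 \cdot 123 \left(\left(-21\right) \frac{1}{27}\right) = - 2 \cdot 123 \left(- \frac{7}{9}\right) = \left(-2\right) \left(- \frac{287}{3}\right) = \frac{574}{3} \approx 191.33$)
$\sqrt{s{\left(382,-130 \right)} + M} = \sqrt{\left(- \frac{2}{37} - \frac{382}{185} - - \frac{26}{37}\right) + \frac{574}{3}} = \sqrt{\left(- \frac{2}{37} - \frac{382}{185} + \frac{26}{37}\right) + \frac{574}{3}} = \sqrt{- \frac{262}{185} + \frac{574}{3}} = \sqrt{\frac{105404}{555}} = \frac{2 \sqrt{14624805}}{555}$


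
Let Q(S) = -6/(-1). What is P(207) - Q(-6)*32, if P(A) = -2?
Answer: -194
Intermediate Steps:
Q(S) = 6 (Q(S) = -6*(-1) = 6)
P(207) - Q(-6)*32 = -2 - 6*32 = -2 - 1*192 = -2 - 192 = -194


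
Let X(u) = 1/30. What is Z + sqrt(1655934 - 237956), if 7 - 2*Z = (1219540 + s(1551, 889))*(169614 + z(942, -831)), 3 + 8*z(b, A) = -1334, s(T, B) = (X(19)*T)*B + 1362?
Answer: -3434656435683/32 + sqrt(1417978) ≈ -1.0733e+11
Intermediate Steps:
X(u) = 1/30
s(T, B) = 1362 + B*T/30 (s(T, B) = (T/30)*B + 1362 = B*T/30 + 1362 = 1362 + B*T/30)
z(b, A) = -1337/8 (z(b, A) = -3/8 + (1/8)*(-1334) = -3/8 - 667/4 = -1337/8)
Z = -3434656435683/32 (Z = 7/2 - (1219540 + (1362 + (1/30)*889*1551))*(169614 - 1337/8)/2 = 7/2 - (1219540 + (1362 + 459613/10))*1355575/(2*8) = 7/2 - (1219540 + 473233/10)*1355575/(2*8) = 7/2 - 12668633*1355575/(20*8) = 7/2 - 1/2*3434656435795/16 = 7/2 - 3434656435795/32 = -3434656435683/32 ≈ -1.0733e+11)
Z + sqrt(1655934 - 237956) = -3434656435683/32 + sqrt(1655934 - 237956) = -3434656435683/32 + sqrt(1417978)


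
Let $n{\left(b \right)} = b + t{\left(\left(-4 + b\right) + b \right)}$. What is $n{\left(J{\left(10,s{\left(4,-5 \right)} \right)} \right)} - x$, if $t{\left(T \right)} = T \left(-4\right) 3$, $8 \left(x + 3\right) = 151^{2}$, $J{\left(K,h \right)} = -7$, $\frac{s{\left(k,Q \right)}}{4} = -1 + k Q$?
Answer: $- \frac{21105}{8} \approx -2638.1$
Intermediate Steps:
$s{\left(k,Q \right)} = -4 + 4 Q k$ ($s{\left(k,Q \right)} = 4 \left(-1 + k Q\right) = 4 \left(-1 + Q k\right) = -4 + 4 Q k$)
$x = \frac{22777}{8}$ ($x = -3 + \frac{151^{2}}{8} = -3 + \frac{1}{8} \cdot 22801 = -3 + \frac{22801}{8} = \frac{22777}{8} \approx 2847.1$)
$t{\left(T \right)} = - 12 T$ ($t{\left(T \right)} = - 4 T 3 = - 12 T$)
$n{\left(b \right)} = 48 - 23 b$ ($n{\left(b \right)} = b - 12 \left(\left(-4 + b\right) + b\right) = b - 12 \left(-4 + 2 b\right) = b - \left(-48 + 24 b\right) = 48 - 23 b$)
$n{\left(J{\left(10,s{\left(4,-5 \right)} \right)} \right)} - x = \left(48 - -161\right) - \frac{22777}{8} = \left(48 + 161\right) - \frac{22777}{8} = 209 - \frac{22777}{8} = - \frac{21105}{8}$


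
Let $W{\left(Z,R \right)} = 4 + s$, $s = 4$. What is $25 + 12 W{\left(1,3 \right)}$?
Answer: $121$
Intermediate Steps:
$W{\left(Z,R \right)} = 8$ ($W{\left(Z,R \right)} = 4 + 4 = 8$)
$25 + 12 W{\left(1,3 \right)} = 25 + 12 \cdot 8 = 25 + 96 = 121$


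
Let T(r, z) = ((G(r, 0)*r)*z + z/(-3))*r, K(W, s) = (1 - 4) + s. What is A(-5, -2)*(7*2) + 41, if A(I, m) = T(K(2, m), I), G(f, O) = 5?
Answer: -26477/3 ≈ -8825.7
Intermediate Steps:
K(W, s) = -3 + s
T(r, z) = r*(-z/3 + 5*r*z) (T(r, z) = ((5*r)*z + z/(-3))*r = (5*r*z + z*(-⅓))*r = (5*r*z - z/3)*r = (-z/3 + 5*r*z)*r = r*(-z/3 + 5*r*z))
A(I, m) = I*(-46 + 15*m)*(-3 + m)/3 (A(I, m) = (-3 + m)*I*(-1 + 15*(-3 + m))/3 = (-3 + m)*I*(-1 + (-45 + 15*m))/3 = (-3 + m)*I*(-46 + 15*m)/3 = I*(-46 + 15*m)*(-3 + m)/3)
A(-5, -2)*(7*2) + 41 = ((⅓)*(-5)*(-46 + 15*(-2))*(-3 - 2))*(7*2) + 41 = ((⅓)*(-5)*(-46 - 30)*(-5))*14 + 41 = ((⅓)*(-5)*(-76)*(-5))*14 + 41 = -1900/3*14 + 41 = -26600/3 + 41 = -26477/3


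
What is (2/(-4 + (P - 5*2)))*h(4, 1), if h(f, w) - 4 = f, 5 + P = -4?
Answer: -16/23 ≈ -0.69565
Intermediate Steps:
P = -9 (P = -5 - 4 = -9)
h(f, w) = 4 + f
(2/(-4 + (P - 5*2)))*h(4, 1) = (2/(-4 + (-9 - 5*2)))*(4 + 4) = (2/(-4 + (-9 - 10)))*8 = (2/(-4 - 19))*8 = (2/(-23))*8 = -1/23*2*8 = -2/23*8 = -16/23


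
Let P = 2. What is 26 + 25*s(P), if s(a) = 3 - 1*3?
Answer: 26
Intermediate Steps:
s(a) = 0 (s(a) = 3 - 3 = 0)
26 + 25*s(P) = 26 + 25*0 = 26 + 0 = 26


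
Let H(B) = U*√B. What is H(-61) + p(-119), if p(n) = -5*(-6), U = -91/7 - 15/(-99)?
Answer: 30 - 424*I*√61/33 ≈ 30.0 - 100.35*I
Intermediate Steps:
U = -424/33 (U = -91*⅐ - 15*(-1/99) = -13 + 5/33 = -424/33 ≈ -12.848)
p(n) = 30
H(B) = -424*√B/33
H(-61) + p(-119) = -424*I*√61/33 + 30 = 30 - 424*I*√61/33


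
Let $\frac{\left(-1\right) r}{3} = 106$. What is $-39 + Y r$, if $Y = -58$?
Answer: $18405$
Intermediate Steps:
$r = -318$ ($r = \left(-3\right) 106 = -318$)
$-39 + Y r = -39 - -18444 = -39 + 18444 = 18405$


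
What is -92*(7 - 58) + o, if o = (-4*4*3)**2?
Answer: 6996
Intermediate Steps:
o = 2304 (o = (-16*3)**2 = (-48)**2 = 2304)
-92*(7 - 58) + o = -92*(7 - 58) + 2304 = -92*(-51) + 2304 = 4692 + 2304 = 6996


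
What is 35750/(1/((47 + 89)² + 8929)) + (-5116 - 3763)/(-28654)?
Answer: 28093635221379/28654 ≈ 9.8044e+8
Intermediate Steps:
35750/(1/((47 + 89)² + 8929)) + (-5116 - 3763)/(-28654) = 35750/(1/(136² + 8929)) - 8879*(-1/28654) = 35750/(1/(18496 + 8929)) + 8879/28654 = 35750/(1/27425) + 8879/28654 = 35750*27425 + 8879/28654 = 980443750 + 8879/28654 = 28093635221379/28654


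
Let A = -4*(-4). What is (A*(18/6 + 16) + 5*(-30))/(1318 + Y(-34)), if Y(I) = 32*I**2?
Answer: 77/19155 ≈ 0.0040198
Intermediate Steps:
A = 16
(A*(18/6 + 16) + 5*(-30))/(1318 + Y(-34)) = (16*(18/6 + 16) + 5*(-30))/(1318 + 32*(-34)**2) = (16*(18*(1/6) + 16) - 150)/(1318 + 32*1156) = (16*(3 + 16) - 150)/(1318 + 36992) = (16*19 - 150)/38310 = (304 - 150)*(1/38310) = 154*(1/38310) = 77/19155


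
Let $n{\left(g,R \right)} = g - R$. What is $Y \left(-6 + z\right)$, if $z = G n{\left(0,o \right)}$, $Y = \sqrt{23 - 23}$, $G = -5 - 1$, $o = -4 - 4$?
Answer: $0$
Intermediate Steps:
$o = -8$ ($o = -4 - 4 = -8$)
$G = -6$ ($G = -5 - 1 = -6$)
$Y = 0$ ($Y = \sqrt{0} = 0$)
$z = -48$ ($z = - 6 \left(0 - -8\right) = - 6 \left(0 + 8\right) = \left(-6\right) 8 = -48$)
$Y \left(-6 + z\right) = 0 \left(-6 - 48\right) = 0 \left(-54\right) = 0$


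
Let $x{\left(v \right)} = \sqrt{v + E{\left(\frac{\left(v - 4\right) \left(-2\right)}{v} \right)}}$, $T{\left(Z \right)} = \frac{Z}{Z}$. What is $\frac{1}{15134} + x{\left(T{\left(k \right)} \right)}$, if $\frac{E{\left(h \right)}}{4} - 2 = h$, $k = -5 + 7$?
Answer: $\frac{1}{15134} + \sqrt{33} \approx 5.7446$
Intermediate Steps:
$k = 2$
$E{\left(h \right)} = 8 + 4 h$
$T{\left(Z \right)} = 1$
$x{\left(v \right)} = \sqrt{8 + v + \frac{4 \left(8 - 2 v\right)}{v}}$ ($x{\left(v \right)} = \sqrt{v + \left(8 + 4 \frac{\left(v - 4\right) \left(-2\right)}{v}\right)} = \sqrt{v + \left(8 + 4 \frac{\left(-4 + v\right) \left(-2\right)}{v}\right)} = \sqrt{v + \left(8 + 4 \frac{8 - 2 v}{v}\right)} = \sqrt{v + \left(8 + \frac{4 \left(8 - 2 v\right)}{v}\right)} = \sqrt{8 + v + \frac{4 \left(8 - 2 v\right)}{v}}$)
$\frac{1}{15134} + x{\left(T{\left(k \right)} \right)} = \frac{1}{15134} + \sqrt{1 + \frac{32}{1}} = \frac{1}{15134} + \sqrt{1 + 32 \cdot 1} = \frac{1}{15134} + \sqrt{1 + 32} = \frac{1}{15134} + \sqrt{33}$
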